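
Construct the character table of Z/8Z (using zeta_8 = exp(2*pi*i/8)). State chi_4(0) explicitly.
Character table of Z/8Z (irreps indexed chi_0,...,chi_7 with chi_k(m) = zeta_8^(k*m), zeta_8 = exp(2*pi*i/8)):
  irrep \ class  {0} (size 1)  {1} (size 1)    {2} (size 1)  {3} (size 1)    {4} (size 1)  {5} (size 1)    {6} (size 1)  {7} (size 1)  
  chi_0          1             1               1             1               1             1               1             1             
  chi_1          1             exp(I*pi/4)     I             exp(3*I*pi/4)   -1            exp(-3*I*pi/4)  -I            exp(-I*pi/4)  
  chi_2          1             I               -1            -I              1             I               -1            -I            
  chi_3          1             exp(3*I*pi/4)   -I            exp(I*pi/4)     -1            exp(-I*pi/4)    I             exp(-3*I*pi/4)
  chi_4          1             -1              1             -1              1             -1              1             -1            
  chi_5          1             exp(-3*I*pi/4)  I             exp(-I*pi/4)    -1            exp(I*pi/4)     -I            exp(3*I*pi/4) 
  chi_6          1             -I              -1            I               1             -I              -1            I             
  chi_7          1             exp(-I*pi/4)    -I            exp(-3*I*pi/4)  -1            exp(3*I*pi/4)   I             exp(I*pi/4)   

Spot check: chi_4(0) = zeta_8^(4*0) = zeta_8^0 = 1.

Justification: Z/8Z is abelian, so all 8 irreducible complex representations are 1-dimensional. They are given by chi_k(m) = zeta_8^(k*m) for k = 0,...,7. Row orthogonality: sum_m chi_k(m) conj(chi_l(m)) = 8 * [k = l].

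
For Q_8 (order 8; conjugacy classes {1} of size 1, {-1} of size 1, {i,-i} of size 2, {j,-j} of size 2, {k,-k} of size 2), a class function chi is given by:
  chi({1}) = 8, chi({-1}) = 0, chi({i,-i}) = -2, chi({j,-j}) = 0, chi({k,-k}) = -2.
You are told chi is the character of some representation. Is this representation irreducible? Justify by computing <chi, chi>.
Not irreducible (reducible): <chi, chi> = 10 > 1.

Solution. <chi, chi> = (1/|G|) sum_C |C| * |chi(C)|^2 = (1/8)[1*|8|^2 + 1*|0|^2 + 2*|-2|^2 + 2*|0|^2 + 2*|-2|^2]
  = (1/8)[(64) + (0) + (8) + (0) + (8)] = 80/8 = 10.
A character is irreducible iff <chi, chi> = 1, so this representation is reducible.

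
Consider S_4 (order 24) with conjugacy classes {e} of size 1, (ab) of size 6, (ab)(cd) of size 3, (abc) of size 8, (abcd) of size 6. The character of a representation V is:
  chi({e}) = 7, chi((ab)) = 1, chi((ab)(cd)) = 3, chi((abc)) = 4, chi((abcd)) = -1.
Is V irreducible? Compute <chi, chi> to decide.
Not irreducible (reducible): <chi, chi> = 9 > 1.

Reasoning: <chi, chi> = (1/|G|) sum_C |C| * |chi(C)|^2 = (1/24)[1*|7|^2 + 6*|1|^2 + 3*|3|^2 + 8*|4|^2 + 6*|-1|^2]
  = (1/24)[(49) + (6) + (27) + (128) + (6)] = 216/24 = 9.
A character is irreducible iff <chi, chi> = 1, so this representation is reducible.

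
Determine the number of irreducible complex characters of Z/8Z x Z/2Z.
16

Explanation: The number of irreducible complex representations of a finite group equals its number of conjugacy classes. Z/8Z x Z/2Z is abelian of order 16, so every element is its own conjugacy class: 16 classes, so Z/8Z x Z/2Z (order 16) has exactly 16 irreducible complex representations.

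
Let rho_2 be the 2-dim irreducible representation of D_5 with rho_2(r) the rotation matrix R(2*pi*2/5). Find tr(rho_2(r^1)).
chi_{rho_2}(r^1) = 2*cos(2*pi*2*1/5) = -sqrt(5)/2 - 1/2

Reasoning: rho_2(r^1) is rotation by angle 2*pi*2*1/5, whose trace is 2*cos(2*pi*2*1/5) = -sqrt(5)/2 - 1/2.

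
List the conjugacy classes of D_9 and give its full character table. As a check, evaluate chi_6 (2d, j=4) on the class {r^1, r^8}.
Conjugacy classes: {e} of size 1, {r^1, r^8} of size 2, {r^2, r^7} of size 2, {r^3, r^6} of size 2, {r^4, r^5} of size 2, {s, sr, ..., sr^8} of size 9.
Character table:
  irrep \ class              {e} (size 1)  {r^1, r^8} (size 2)  {r^2, r^7} (size 2)  {r^3, r^6} (size 2)  {r^4, r^5} (size 2)  {s, sr, ..., sr^8} (size 9)
  chi_1 (triv)               1             1                    1                    1                    1                    1                          
  chi_2 (sign: r->1, s->-1)  1             1                    1                    1                    1                    -1                         
  chi_3 (2d, j=1)            2             2*cos(2*pi/9)        2*cos(4*pi/9)        -1                   -2*cos(pi/9)         0                          
  chi_4 (2d, j=2)            2             2*cos(4*pi/9)        -2*cos(pi/9)         -1                   2*cos(2*pi/9)        0                          
  chi_5 (2d, j=3)            2             -1                   -1                   2                    -1                   0                          
  chi_6 (2d, j=4)            2             -2*cos(pi/9)         2*cos(2*pi/9)        -1                   2*cos(4*pi/9)        0                          

Spot check: chi_6 (2d, j=4) on {r^1, r^8} = -2*cos(pi/9).

Why: D_9 has order 2*9 = 18 with 6 conjugacy classes, hence 6 irreducibles. Sum of squared dims 1 + 1 + 4 + 4 + 4 + 4 = 18 = |G|. Linear characters come from the abelianisation; the 2-dimensional irreps have character r^k -> 2*cos(2*pi*j*k/9), reflections -> 0.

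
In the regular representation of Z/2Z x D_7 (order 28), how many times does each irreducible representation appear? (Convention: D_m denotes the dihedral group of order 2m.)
Each irreducible V_i of dimension d_i appears with multiplicity d_i, i.e. rho_reg = (direct sum over all irreducibles V_i) d_i V_i. The irreducible dimensions for Z/2Z x D_7 are 1, 1, 1, 1, 2, 2, 2, 2, 2, 2: 4 irreducibles of dimension 1, each with multiplicity 1; 6 irreducibles of dimension 2, each with multiplicity 2. Total dimension 4*1*1 + 6*2*2 = 28 = |G|.

Explanation: General theorem: in the regular representation of a finite group G, each irreducible appears with multiplicity equal to its dimension. Check: dim(rho_reg) = sum d_i^2 = 1 + 1 + 1 + 1 + 4 + 4 + 4 + 4 + 4 + 4 = 28 = |G|.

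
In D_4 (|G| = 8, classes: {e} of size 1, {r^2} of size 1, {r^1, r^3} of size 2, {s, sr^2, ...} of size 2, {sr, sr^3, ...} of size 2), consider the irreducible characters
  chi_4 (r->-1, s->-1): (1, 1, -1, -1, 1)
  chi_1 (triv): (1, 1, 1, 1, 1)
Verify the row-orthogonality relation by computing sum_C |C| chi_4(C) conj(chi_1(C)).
Sum = 0; so <chi_4, chi_1> = 0 (distinct irreducibles are orthogonal).

Reasoning: Compute term by term over conjugacy classes (|C| * chi_4(C) * conj(chi_1(C))):
  1*(1)*conj(1) + 1*(1)*conj(1) + 2*(-1)*conj(1) + 2*(-1)*conj(1) + 2*(1)*conj(1)
  = (1) + (1) + (-2) + (-2) + (2)
  = 0.
Dividing by |G| = 8 gives 0/8 = 0, matching the row-orthogonality relation <chi_4, chi_1> = [chi_4 = chi_1].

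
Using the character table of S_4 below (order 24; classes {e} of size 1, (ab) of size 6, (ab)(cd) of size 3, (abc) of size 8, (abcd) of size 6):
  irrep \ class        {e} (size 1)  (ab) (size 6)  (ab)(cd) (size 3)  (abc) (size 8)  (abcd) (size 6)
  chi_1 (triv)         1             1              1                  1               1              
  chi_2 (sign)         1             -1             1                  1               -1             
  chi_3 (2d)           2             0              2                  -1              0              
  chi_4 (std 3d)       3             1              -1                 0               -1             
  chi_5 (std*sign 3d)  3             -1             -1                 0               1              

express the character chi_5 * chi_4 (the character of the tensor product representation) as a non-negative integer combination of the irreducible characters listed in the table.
chi_5 tensor chi_4 = chi_2 + chi_3 + chi_4 + chi_5 (all other irreducibles have multiplicity 0).

The character of a tensor product is the pointwise product (chi_5 * chi_4)(C) = chi_5(C) * chi_4(C):
  {e}: (3)*(3), (ab): (-1)*(1), (ab)(cd): (-1)*(-1), (abc): (0)*(0), (abcd): (1)*(-1)
so (chi_5 * chi_4) takes values
  {e} -> 9, (ab) -> -1, (ab)(cd) -> 1, (abc) -> 0, (abcd) -> -1.
Now take the inner product of this character with each irreducible chi from the table, <chi_5*chi_4, chi> = (1/24) sum_C |C| (chi_5*chi_4)(C) conj(chi(C)):
  <chi_5*chi_4, chi_1> = (1/24)[1*(9)*conj(1) + 6*(-1)*conj(1) + 3*(1)*conj(1) + 8*(0)*conj(1) + 6*(-1)*conj(1)]
      = (1/24)[(9) + (-6) + (3) + (0) + (-6)] = 0/24 = 0
  <chi_5*chi_4, chi_2> = (1/24)[1*(9)*conj(1) + 6*(-1)*conj(-1) + 3*(1)*conj(1) + 8*(0)*conj(1) + 6*(-1)*conj(-1)]
      = (1/24)[(9) + (6) + (3) + (0) + (6)] = 24/24 = 1
  <chi_5*chi_4, chi_3> = (1/24)[1*(9)*conj(2) + 6*(-1)*conj(0) + 3*(1)*conj(2) + 8*(0)*conj(-1) + 6*(-1)*conj(0)]
      = (1/24)[(18) + (0) + (6) + (0) + (0)] = 24/24 = 1
  <chi_5*chi_4, chi_4> = (1/24)[1*(9)*conj(3) + 6*(-1)*conj(1) + 3*(1)*conj(-1) + 8*(0)*conj(0) + 6*(-1)*conj(-1)]
      = (1/24)[(27) + (-6) + (-3) + (0) + (6)] = 24/24 = 1
  <chi_5*chi_4, chi_5> = (1/24)[1*(9)*conj(3) + 6*(-1)*conj(-1) + 3*(1)*conj(-1) + 8*(0)*conj(0) + 6*(-1)*conj(1)]
      = (1/24)[(27) + (6) + (-3) + (0) + (-6)] = 24/24 = 1
Hence the multiplicities are chi_2: 1, chi_3: 1, chi_4: 1, chi_5: 1. Dimension check: dim(chi_5)*dim(chi_4) = 3*3 = 9 and sum (mult * dim) = 1*1 + 1*2 + 1*3 + 1*3 = 9.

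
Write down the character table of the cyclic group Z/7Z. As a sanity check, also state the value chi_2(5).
Character table of Z/7Z (irreps indexed chi_0,...,chi_6 with chi_k(m) = zeta_7^(k*m), zeta_7 = exp(2*pi*i/7)):
  irrep \ class  {0} (size 1)  {1} (size 1)    {2} (size 1)    {3} (size 1)    {4} (size 1)    {5} (size 1)    {6} (size 1)  
  chi_0          1             1               1               1               1               1               1             
  chi_1          1             exp(2*I*pi/7)   exp(4*I*pi/7)   exp(6*I*pi/7)   exp(-6*I*pi/7)  exp(-4*I*pi/7)  exp(-2*I*pi/7)
  chi_2          1             exp(4*I*pi/7)   exp(-6*I*pi/7)  exp(-2*I*pi/7)  exp(2*I*pi/7)   exp(6*I*pi/7)   exp(-4*I*pi/7)
  chi_3          1             exp(6*I*pi/7)   exp(-2*I*pi/7)  exp(4*I*pi/7)   exp(-4*I*pi/7)  exp(2*I*pi/7)   exp(-6*I*pi/7)
  chi_4          1             exp(-6*I*pi/7)  exp(2*I*pi/7)   exp(-4*I*pi/7)  exp(4*I*pi/7)   exp(-2*I*pi/7)  exp(6*I*pi/7) 
  chi_5          1             exp(-4*I*pi/7)  exp(6*I*pi/7)   exp(2*I*pi/7)   exp(-2*I*pi/7)  exp(-6*I*pi/7)  exp(4*I*pi/7) 
  chi_6          1             exp(-2*I*pi/7)  exp(-4*I*pi/7)  exp(-6*I*pi/7)  exp(6*I*pi/7)   exp(4*I*pi/7)   exp(2*I*pi/7) 

Spot check: chi_2(5) = zeta_7^(2*5) = zeta_7^10 = exp(6*I*pi/7).

Reasoning: Z/7Z is abelian, so all 7 irreducible complex representations are 1-dimensional. They are given by chi_k(m) = zeta_7^(k*m) for k = 0,...,6. Row orthogonality: sum_m chi_k(m) conj(chi_l(m)) = 7 * [k = l].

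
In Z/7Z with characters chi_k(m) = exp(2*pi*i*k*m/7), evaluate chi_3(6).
chi_3(6) = zeta_7^18 = exp(-6*I*pi/7)

Explanation: chi_3(6) = zeta_7^(3*6) = zeta_7^18. Since zeta_7^7 = 1, this equals zeta_7^4 = exp(2*pi*i*4/7) = exp(-6*I*pi/7).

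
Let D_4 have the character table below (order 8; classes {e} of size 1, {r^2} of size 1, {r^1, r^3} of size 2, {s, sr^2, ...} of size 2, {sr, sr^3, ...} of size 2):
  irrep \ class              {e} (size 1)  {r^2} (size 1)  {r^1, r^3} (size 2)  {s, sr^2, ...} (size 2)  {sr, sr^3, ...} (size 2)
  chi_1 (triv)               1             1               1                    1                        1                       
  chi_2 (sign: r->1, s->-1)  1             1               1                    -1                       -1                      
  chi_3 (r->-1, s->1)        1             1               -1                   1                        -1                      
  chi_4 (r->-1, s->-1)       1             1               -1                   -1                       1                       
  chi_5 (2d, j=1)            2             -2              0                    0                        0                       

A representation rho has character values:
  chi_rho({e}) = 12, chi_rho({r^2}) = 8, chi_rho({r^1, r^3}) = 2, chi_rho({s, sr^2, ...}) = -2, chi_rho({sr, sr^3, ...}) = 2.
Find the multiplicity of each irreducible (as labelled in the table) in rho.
Multiplicities: chi_1: 3, chi_2: 3, chi_3: 1, chi_4: 3, chi_5: 1.

Solution. Use <chi_rho, chi> = (1/|G|) sum_C |C| * chi_rho(C) * conj(chi(C)) with |G| = 8 for each irreducible chi in the table:
  <chi_rho, chi_1> = (1/8)[1*(12)*conj(1) + 1*(8)*conj(1) + 2*(2)*conj(1) + 2*(-2)*conj(1) + 2*(2)*conj(1)]
      = (1/8)[(12) + (8) + (4) + (-4) + (4)] = 24/8 = 3
  <chi_rho, chi_2> = (1/8)[1*(12)*conj(1) + 1*(8)*conj(1) + 2*(2)*conj(1) + 2*(-2)*conj(-1) + 2*(2)*conj(-1)]
      = (1/8)[(12) + (8) + (4) + (4) + (-4)] = 24/8 = 3
  <chi_rho, chi_3> = (1/8)[1*(12)*conj(1) + 1*(8)*conj(1) + 2*(2)*conj(-1) + 2*(-2)*conj(1) + 2*(2)*conj(-1)]
      = (1/8)[(12) + (8) + (-4) + (-4) + (-4)] = 8/8 = 1
  <chi_rho, chi_4> = (1/8)[1*(12)*conj(1) + 1*(8)*conj(1) + 2*(2)*conj(-1) + 2*(-2)*conj(-1) + 2*(2)*conj(1)]
      = (1/8)[(12) + (8) + (-4) + (4) + (4)] = 24/8 = 3
  <chi_rho, chi_5> = (1/8)[1*(12)*conj(2) + 1*(8)*conj(-2) + 2*(2)*conj(0) + 2*(-2)*conj(0) + 2*(2)*conj(0)]
      = (1/8)[(24) + (-16) + (0) + (0) + (0)] = 8/8 = 1
Dimension check: dim(rho) = sum (mult * dim) = 3*1 + 3*1 + 1*1 + 3*1 + 1*2 = 12 = chi_rho(e) = 12.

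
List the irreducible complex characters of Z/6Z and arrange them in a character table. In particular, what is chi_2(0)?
Character table of Z/6Z (irreps indexed chi_0,...,chi_5 with chi_k(m) = zeta_6^(k*m), zeta_6 = exp(2*pi*i/6)):
  irrep \ class  {0} (size 1)  {1} (size 1)    {2} (size 1)    {3} (size 1)  {4} (size 1)    {5} (size 1)  
  chi_0          1             1               1               1             1               1             
  chi_1          1             exp(I*pi/3)     exp(2*I*pi/3)   -1            exp(-2*I*pi/3)  exp(-I*pi/3)  
  chi_2          1             exp(2*I*pi/3)   exp(-2*I*pi/3)  1             exp(2*I*pi/3)   exp(-2*I*pi/3)
  chi_3          1             -1              1               -1            1               -1            
  chi_4          1             exp(-2*I*pi/3)  exp(2*I*pi/3)   1             exp(-2*I*pi/3)  exp(2*I*pi/3) 
  chi_5          1             exp(-I*pi/3)    exp(-2*I*pi/3)  -1            exp(2*I*pi/3)   exp(I*pi/3)   

Spot check: chi_2(0) = zeta_6^(2*0) = zeta_6^0 = 1.

Working: Z/6Z is abelian, so all 6 irreducible complex representations are 1-dimensional. They are given by chi_k(m) = zeta_6^(k*m) for k = 0,...,5. Row orthogonality: sum_m chi_k(m) conj(chi_l(m)) = 6 * [k = l].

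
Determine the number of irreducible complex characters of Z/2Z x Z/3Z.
6

Derivation: The number of irreducible complex representations of a finite group equals its number of conjugacy classes. Z/2Z x Z/3Z is abelian of order 6, so every element is its own conjugacy class: 6 classes, so Z/2Z x Z/3Z (order 6) has exactly 6 irreducible complex representations.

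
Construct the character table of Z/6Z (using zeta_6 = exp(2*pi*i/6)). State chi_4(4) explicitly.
Character table of Z/6Z (irreps indexed chi_0,...,chi_5 with chi_k(m) = zeta_6^(k*m), zeta_6 = exp(2*pi*i/6)):
  irrep \ class  {0} (size 1)  {1} (size 1)    {2} (size 1)    {3} (size 1)  {4} (size 1)    {5} (size 1)  
  chi_0          1             1               1               1             1               1             
  chi_1          1             exp(I*pi/3)     exp(2*I*pi/3)   -1            exp(-2*I*pi/3)  exp(-I*pi/3)  
  chi_2          1             exp(2*I*pi/3)   exp(-2*I*pi/3)  1             exp(2*I*pi/3)   exp(-2*I*pi/3)
  chi_3          1             -1              1               -1            1               -1            
  chi_4          1             exp(-2*I*pi/3)  exp(2*I*pi/3)   1             exp(-2*I*pi/3)  exp(2*I*pi/3) 
  chi_5          1             exp(-I*pi/3)    exp(-2*I*pi/3)  -1            exp(2*I*pi/3)   exp(I*pi/3)   

Spot check: chi_4(4) = zeta_6^(4*4) = zeta_6^16 = exp(-2*I*pi/3).

Argument: Z/6Z is abelian, so all 6 irreducible complex representations are 1-dimensional. They are given by chi_k(m) = zeta_6^(k*m) for k = 0,...,5. Row orthogonality: sum_m chi_k(m) conj(chi_l(m)) = 6 * [k = l].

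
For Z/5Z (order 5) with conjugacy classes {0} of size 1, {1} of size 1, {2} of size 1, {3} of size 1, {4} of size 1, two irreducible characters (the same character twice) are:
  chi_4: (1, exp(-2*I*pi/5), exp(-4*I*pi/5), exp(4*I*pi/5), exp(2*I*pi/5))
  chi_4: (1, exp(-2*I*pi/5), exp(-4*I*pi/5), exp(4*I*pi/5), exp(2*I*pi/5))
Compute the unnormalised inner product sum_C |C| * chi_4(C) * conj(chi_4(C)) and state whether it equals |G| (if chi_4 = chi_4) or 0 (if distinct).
Sum = 5 = |G| = 5; so <chi_4, chi_4> = 1 (norm-1 confirms irreducibility).

Details: Compute term by term over conjugacy classes (|C| * chi_4(C) * conj(chi_4(C))):
  1*(1)*conj(1) + 1*(exp(-2*I*pi/5))*conj(exp(-2*I*pi/5)) + 1*(exp(-4*I*pi/5))*conj(exp(-4*I*pi/5)) + 1*(exp(4*I*pi/5))*conj(exp(4*I*pi/5)) + 1*(exp(2*I*pi/5))*conj(exp(2*I*pi/5))
  = (1) + (1) + (1) + (1) + (1)
  = 5.
(Exp terms are combined using exp(i*s)*conj(exp(i*t)) = exp(i*(s-t)), and sums of them are collapsed using the identity that for every m > 1 the m distinct m-th roots of unity sum to 0, e.g. 1 + exp(2*I*pi/3) + exp(-2*I*pi/3) = 0.)
Dividing by |G| = 5 gives 5/5 = 1, matching the row-orthogonality relation <chi_4, chi_4> = [chi_4 = chi_4].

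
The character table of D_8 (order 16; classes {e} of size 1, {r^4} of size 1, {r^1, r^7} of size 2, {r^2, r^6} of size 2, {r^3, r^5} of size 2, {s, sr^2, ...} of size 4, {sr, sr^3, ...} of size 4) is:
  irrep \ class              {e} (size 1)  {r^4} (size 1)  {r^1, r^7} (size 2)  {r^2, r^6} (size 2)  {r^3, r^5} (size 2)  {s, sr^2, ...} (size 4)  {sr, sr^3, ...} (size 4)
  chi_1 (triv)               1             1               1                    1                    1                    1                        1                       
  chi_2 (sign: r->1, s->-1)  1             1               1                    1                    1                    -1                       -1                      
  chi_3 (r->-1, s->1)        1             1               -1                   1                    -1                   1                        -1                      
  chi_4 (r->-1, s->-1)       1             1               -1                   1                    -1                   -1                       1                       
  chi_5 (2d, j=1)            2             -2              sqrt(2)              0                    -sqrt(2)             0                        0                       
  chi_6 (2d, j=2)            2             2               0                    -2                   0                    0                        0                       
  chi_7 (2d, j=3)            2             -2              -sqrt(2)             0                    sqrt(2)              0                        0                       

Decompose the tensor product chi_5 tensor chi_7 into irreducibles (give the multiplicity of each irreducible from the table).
chi_5 tensor chi_7 = chi_3 + chi_4 + chi_6 (all other irreducibles have multiplicity 0).

Derivation: The character of a tensor product is the pointwise product (chi_5 * chi_7)(C) = chi_5(C) * chi_7(C):
  {e}: (2)*(2), {r^4}: (-2)*(-2), {r^1, r^7}: (sqrt(2))*(-sqrt(2)), {r^2, r^6}: (0)*(0), {r^3, r^5}: (-sqrt(2))*(sqrt(2)), {s, sr^2, ...}: (0)*(0), {sr, sr^3, ...}: (0)*(0)
so (chi_5 * chi_7) takes values
  {e} -> 4, {r^4} -> 4, {r^1, r^7} -> -2, {r^2, r^6} -> 0, {r^3, r^5} -> -2, {s, sr^2, ...} -> 0, {sr, sr^3, ...} -> 0.
Now take the inner product of this character with each irreducible chi from the table, <chi_5*chi_7, chi> = (1/16) sum_C |C| (chi_5*chi_7)(C) conj(chi(C)):
  <chi_5*chi_7, chi_1> = (1/16)[1*(4)*conj(1) + 1*(4)*conj(1) + 2*(-2)*conj(1) + 2*(0)*conj(1) + 2*(-2)*conj(1) + 4*(0)*conj(1) + 4*(0)*conj(1)]
      = (1/16)[(4) + (4) + (-4) + (0) + (-4) + (0) + (0)] = 0/16 = 0
  <chi_5*chi_7, chi_2> = (1/16)[1*(4)*conj(1) + 1*(4)*conj(1) + 2*(-2)*conj(1) + 2*(0)*conj(1) + 2*(-2)*conj(1) + 4*(0)*conj(-1) + 4*(0)*conj(-1)]
      = (1/16)[(4) + (4) + (-4) + (0) + (-4) + (0) + (0)] = 0/16 = 0
  <chi_5*chi_7, chi_3> = (1/16)[1*(4)*conj(1) + 1*(4)*conj(1) + 2*(-2)*conj(-1) + 2*(0)*conj(1) + 2*(-2)*conj(-1) + 4*(0)*conj(1) + 4*(0)*conj(-1)]
      = (1/16)[(4) + (4) + (4) + (0) + (4) + (0) + (0)] = 16/16 = 1
  <chi_5*chi_7, chi_4> = (1/16)[1*(4)*conj(1) + 1*(4)*conj(1) + 2*(-2)*conj(-1) + 2*(0)*conj(1) + 2*(-2)*conj(-1) + 4*(0)*conj(-1) + 4*(0)*conj(1)]
      = (1/16)[(4) + (4) + (4) + (0) + (4) + (0) + (0)] = 16/16 = 1
  <chi_5*chi_7, chi_5> = (1/16)[1*(4)*conj(2) + 1*(4)*conj(-2) + 2*(-2)*conj(sqrt(2)) + 2*(0)*conj(0) + 2*(-2)*conj(-sqrt(2)) + 4*(0)*conj(0) + 4*(0)*conj(0)]
      = (1/16)[(8) + (-8) + (-4*sqrt(2)) + (0) + (4*sqrt(2)) + (0) + (0)] = 0/16 = 0
  <chi_5*chi_7, chi_6> = (1/16)[1*(4)*conj(2) + 1*(4)*conj(2) + 2*(-2)*conj(0) + 2*(0)*conj(-2) + 2*(-2)*conj(0) + 4*(0)*conj(0) + 4*(0)*conj(0)]
      = (1/16)[(8) + (8) + (0) + (0) + (0) + (0) + (0)] = 16/16 = 1
  <chi_5*chi_7, chi_7> = (1/16)[1*(4)*conj(2) + 1*(4)*conj(-2) + 2*(-2)*conj(-sqrt(2)) + 2*(0)*conj(0) + 2*(-2)*conj(sqrt(2)) + 4*(0)*conj(0) + 4*(0)*conj(0)]
      = (1/16)[(8) + (-8) + (4*sqrt(2)) + (0) + (-4*sqrt(2)) + (0) + (0)] = 0/16 = 0
Hence the multiplicities are chi_3: 1, chi_4: 1, chi_6: 1. Dimension check: dim(chi_5)*dim(chi_7) = 2*2 = 4 and sum (mult * dim) = 1*1 + 1*1 + 1*2 = 4.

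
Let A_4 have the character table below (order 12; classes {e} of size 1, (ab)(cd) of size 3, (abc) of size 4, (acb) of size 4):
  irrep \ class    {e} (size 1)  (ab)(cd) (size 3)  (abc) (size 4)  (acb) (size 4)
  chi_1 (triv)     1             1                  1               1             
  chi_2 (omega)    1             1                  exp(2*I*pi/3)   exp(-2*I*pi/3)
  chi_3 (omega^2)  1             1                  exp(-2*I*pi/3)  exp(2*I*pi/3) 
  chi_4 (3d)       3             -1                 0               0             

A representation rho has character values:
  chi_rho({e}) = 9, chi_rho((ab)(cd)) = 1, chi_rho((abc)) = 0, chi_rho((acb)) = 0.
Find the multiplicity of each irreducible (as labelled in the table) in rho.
Multiplicities: chi_1: 1, chi_2: 1, chi_3: 1, chi_4: 2.

Argument: Use <chi_rho, chi> = (1/|G|) sum_C |C| * chi_rho(C) * conj(chi(C)) with |G| = 12 for each irreducible chi in the table:
  <chi_rho, chi_1> = (1/12)[1*(9)*conj(1) + 3*(1)*conj(1) + 4*(0)*conj(1) + 4*(0)*conj(1)]
      = (1/12)[(9) + (3) + (0) + (0)] = 12/12 = 1
  <chi_rho, chi_2> = (1/12)[1*(9)*conj(1) + 3*(1)*conj(1) + 4*(0)*conj(exp(2*I*pi/3)) + 4*(0)*conj(exp(-2*I*pi/3))]
      = (1/12)[(9) + (3) + (0) + (0)] = 12/12 = 1
  <chi_rho, chi_3> = (1/12)[1*(9)*conj(1) + 3*(1)*conj(1) + 4*(0)*conj(exp(-2*I*pi/3)) + 4*(0)*conj(exp(2*I*pi/3))]
      = (1/12)[(9) + (3) + (0) + (0)] = 12/12 = 1
  <chi_rho, chi_4> = (1/12)[1*(9)*conj(3) + 3*(1)*conj(-1) + 4*(0)*conj(0) + 4*(0)*conj(0)]
      = (1/12)[(27) + (-3) + (0) + (0)] = 24/12 = 2
(Exp terms are combined using exp(i*s)*conj(exp(i*t)) = exp(i*(s-t)), and sums of them are collapsed using the identity that for every m > 1 the m distinct m-th roots of unity sum to 0, e.g. 1 + exp(2*I*pi/3) + exp(-2*I*pi/3) = 0.)
Dimension check: dim(rho) = sum (mult * dim) = 1*1 + 1*1 + 1*1 + 2*3 = 9 = chi_rho(e) = 9.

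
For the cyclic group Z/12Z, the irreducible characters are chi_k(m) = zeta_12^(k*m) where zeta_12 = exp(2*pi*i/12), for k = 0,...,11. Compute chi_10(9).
chi_10(9) = zeta_12^90 = -1

Solution. chi_10(9) = zeta_12^(10*9) = zeta_12^90. Since zeta_12^12 = 1, this equals zeta_12^6 = exp(2*pi*i*6/12) = -1.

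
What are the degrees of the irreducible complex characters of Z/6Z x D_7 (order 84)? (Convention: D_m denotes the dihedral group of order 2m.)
Dimensions: 1, 1, 1, 1, 1, 1, 1, 1, 1, 1, 1, 1, 2, 2, 2, 2, 2, 2, 2, 2, 2, 2, 2, 2, 2, 2, 2, 2, 2, 2

Why: There are 30 irreducibles (= number of conjugacy classes). Their dimensions d_i satisfy sum d_i^2 = |G| = 84: 1 + 1 + 1 + 1 + 1 + 1 + 1 + 1 + 1 + 1 + 1 + 1 + 4 + 4 + 4 + 4 + 4 + 4 + 4 + 4 + 4 + 4 + 4 + 4 + 4 + 4 + 4 + 4 + 4 + 4 = 84. (For the product with Z/6Z: each of the 6 1-dim characters of Z/6Z tensors with each irrep of D_7, giving 6 copies of each D_7-dimension.)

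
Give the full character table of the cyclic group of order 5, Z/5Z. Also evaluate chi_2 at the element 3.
Character table of Z/5Z (irreps indexed chi_0,...,chi_4 with chi_k(m) = zeta_5^(k*m), zeta_5 = exp(2*pi*i/5)):
  irrep \ class  {0} (size 1)  {1} (size 1)    {2} (size 1)    {3} (size 1)    {4} (size 1)  
  chi_0          1             1               1               1               1             
  chi_1          1             exp(2*I*pi/5)   exp(4*I*pi/5)   exp(-4*I*pi/5)  exp(-2*I*pi/5)
  chi_2          1             exp(4*I*pi/5)   exp(-2*I*pi/5)  exp(2*I*pi/5)   exp(-4*I*pi/5)
  chi_3          1             exp(-4*I*pi/5)  exp(2*I*pi/5)   exp(-2*I*pi/5)  exp(4*I*pi/5) 
  chi_4          1             exp(-2*I*pi/5)  exp(-4*I*pi/5)  exp(4*I*pi/5)   exp(2*I*pi/5) 

Spot check: chi_2(3) = zeta_5^(2*3) = zeta_5^6 = exp(2*I*pi/5).

Z/5Z is abelian, so all 5 irreducible complex representations are 1-dimensional. They are given by chi_k(m) = zeta_5^(k*m) for k = 0,...,4. Row orthogonality: sum_m chi_k(m) conj(chi_l(m)) = 5 * [k = l].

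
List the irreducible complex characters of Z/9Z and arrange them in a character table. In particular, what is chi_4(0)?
Character table of Z/9Z (irreps indexed chi_0,...,chi_8 with chi_k(m) = zeta_9^(k*m), zeta_9 = exp(2*pi*i/9)):
  irrep \ class  {0} (size 1)  {1} (size 1)    {2} (size 1)    {3} (size 1)    {4} (size 1)    {5} (size 1)    {6} (size 1)    {7} (size 1)    {8} (size 1)  
  chi_0          1             1               1               1               1               1               1               1               1             
  chi_1          1             exp(2*I*pi/9)   exp(4*I*pi/9)   exp(2*I*pi/3)   exp(8*I*pi/9)   exp(-8*I*pi/9)  exp(-2*I*pi/3)  exp(-4*I*pi/9)  exp(-2*I*pi/9)
  chi_2          1             exp(4*I*pi/9)   exp(8*I*pi/9)   exp(-2*I*pi/3)  exp(-2*I*pi/9)  exp(2*I*pi/9)   exp(2*I*pi/3)   exp(-8*I*pi/9)  exp(-4*I*pi/9)
  chi_3          1             exp(2*I*pi/3)   exp(-2*I*pi/3)  1               exp(2*I*pi/3)   exp(-2*I*pi/3)  1               exp(2*I*pi/3)   exp(-2*I*pi/3)
  chi_4          1             exp(8*I*pi/9)   exp(-2*I*pi/9)  exp(2*I*pi/3)   exp(-4*I*pi/9)  exp(4*I*pi/9)   exp(-2*I*pi/3)  exp(2*I*pi/9)   exp(-8*I*pi/9)
  chi_5          1             exp(-8*I*pi/9)  exp(2*I*pi/9)   exp(-2*I*pi/3)  exp(4*I*pi/9)   exp(-4*I*pi/9)  exp(2*I*pi/3)   exp(-2*I*pi/9)  exp(8*I*pi/9) 
  chi_6          1             exp(-2*I*pi/3)  exp(2*I*pi/3)   1               exp(-2*I*pi/3)  exp(2*I*pi/3)   1               exp(-2*I*pi/3)  exp(2*I*pi/3) 
  chi_7          1             exp(-4*I*pi/9)  exp(-8*I*pi/9)  exp(2*I*pi/3)   exp(2*I*pi/9)   exp(-2*I*pi/9)  exp(-2*I*pi/3)  exp(8*I*pi/9)   exp(4*I*pi/9) 
  chi_8          1             exp(-2*I*pi/9)  exp(-4*I*pi/9)  exp(-2*I*pi/3)  exp(-8*I*pi/9)  exp(8*I*pi/9)   exp(2*I*pi/3)   exp(4*I*pi/9)   exp(2*I*pi/9) 

Spot check: chi_4(0) = zeta_9^(4*0) = zeta_9^0 = 1.

Argument: Z/9Z is abelian, so all 9 irreducible complex representations are 1-dimensional. They are given by chi_k(m) = zeta_9^(k*m) for k = 0,...,8. Row orthogonality: sum_m chi_k(m) conj(chi_l(m)) = 9 * [k = l].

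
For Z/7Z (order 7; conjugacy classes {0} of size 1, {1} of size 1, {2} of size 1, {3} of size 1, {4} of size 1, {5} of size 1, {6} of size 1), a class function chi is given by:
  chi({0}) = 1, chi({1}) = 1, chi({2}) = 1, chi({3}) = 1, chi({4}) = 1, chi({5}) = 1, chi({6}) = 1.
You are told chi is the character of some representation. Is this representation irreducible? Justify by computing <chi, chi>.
Irreducible: <chi, chi> = 1.

Why: <chi, chi> = (1/|G|) sum_C |C| * |chi(C)|^2 = (1/7)[1*|1|^2 + 1*|1|^2 + 1*|1|^2 + 1*|1|^2 + 1*|1|^2 + 1*|1|^2 + 1*|1|^2]
  = (1/7)[(1) + (1) + (1) + (1) + (1) + (1) + (1)] = 7/7 = 1.
(Exp terms are combined using exp(i*s)*conj(exp(i*t)) = exp(i*(s-t)), and sums of them are collapsed using the identity that for every m > 1 the m distinct m-th roots of unity sum to 0, e.g. 1 + exp(2*I*pi/3) + exp(-2*I*pi/3) = 0.)
A character is irreducible iff <chi, chi> = 1, so this representation is irreducible.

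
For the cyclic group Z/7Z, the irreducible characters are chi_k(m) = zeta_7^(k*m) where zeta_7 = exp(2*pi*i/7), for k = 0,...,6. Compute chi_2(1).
chi_2(1) = zeta_7^2 = exp(4*I*pi/7)

Justification: chi_2(1) = zeta_7^(2*1) = zeta_7^2. Since zeta_7^7 = 1, this equals zeta_7^2 = exp(2*pi*i*2/7) = exp(4*I*pi/7).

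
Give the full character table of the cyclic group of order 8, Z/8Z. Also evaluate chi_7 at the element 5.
Character table of Z/8Z (irreps indexed chi_0,...,chi_7 with chi_k(m) = zeta_8^(k*m), zeta_8 = exp(2*pi*i/8)):
  irrep \ class  {0} (size 1)  {1} (size 1)    {2} (size 1)  {3} (size 1)    {4} (size 1)  {5} (size 1)    {6} (size 1)  {7} (size 1)  
  chi_0          1             1               1             1               1             1               1             1             
  chi_1          1             exp(I*pi/4)     I             exp(3*I*pi/4)   -1            exp(-3*I*pi/4)  -I            exp(-I*pi/4)  
  chi_2          1             I               -1            -I              1             I               -1            -I            
  chi_3          1             exp(3*I*pi/4)   -I            exp(I*pi/4)     -1            exp(-I*pi/4)    I             exp(-3*I*pi/4)
  chi_4          1             -1              1             -1              1             -1              1             -1            
  chi_5          1             exp(-3*I*pi/4)  I             exp(-I*pi/4)    -1            exp(I*pi/4)     -I            exp(3*I*pi/4) 
  chi_6          1             -I              -1            I               1             -I              -1            I             
  chi_7          1             exp(-I*pi/4)    -I            exp(-3*I*pi/4)  -1            exp(3*I*pi/4)   I             exp(I*pi/4)   

Spot check: chi_7(5) = zeta_8^(7*5) = zeta_8^35 = exp(3*I*pi/4).

Proof sketch: Z/8Z is abelian, so all 8 irreducible complex representations are 1-dimensional. They are given by chi_k(m) = zeta_8^(k*m) for k = 0,...,7. Row orthogonality: sum_m chi_k(m) conj(chi_l(m)) = 8 * [k = l].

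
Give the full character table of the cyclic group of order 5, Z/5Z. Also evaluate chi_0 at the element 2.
Character table of Z/5Z (irreps indexed chi_0,...,chi_4 with chi_k(m) = zeta_5^(k*m), zeta_5 = exp(2*pi*i/5)):
  irrep \ class  {0} (size 1)  {1} (size 1)    {2} (size 1)    {3} (size 1)    {4} (size 1)  
  chi_0          1             1               1               1               1             
  chi_1          1             exp(2*I*pi/5)   exp(4*I*pi/5)   exp(-4*I*pi/5)  exp(-2*I*pi/5)
  chi_2          1             exp(4*I*pi/5)   exp(-2*I*pi/5)  exp(2*I*pi/5)   exp(-4*I*pi/5)
  chi_3          1             exp(-4*I*pi/5)  exp(2*I*pi/5)   exp(-2*I*pi/5)  exp(4*I*pi/5) 
  chi_4          1             exp(-2*I*pi/5)  exp(-4*I*pi/5)  exp(4*I*pi/5)   exp(2*I*pi/5) 

Spot check: chi_0(2) = zeta_5^(0*2) = zeta_5^0 = 1.

Details: Z/5Z is abelian, so all 5 irreducible complex representations are 1-dimensional. They are given by chi_k(m) = zeta_5^(k*m) for k = 0,...,4. Row orthogonality: sum_m chi_k(m) conj(chi_l(m)) = 5 * [k = l].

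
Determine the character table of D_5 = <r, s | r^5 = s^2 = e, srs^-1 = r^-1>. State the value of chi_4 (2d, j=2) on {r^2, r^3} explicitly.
Conjugacy classes: {e} of size 1, {r^1, r^4} of size 2, {r^2, r^3} of size 2, {s, sr, ..., sr^4} of size 5.
Character table:
  irrep \ class              {e} (size 1)  {r^1, r^4} (size 2)  {r^2, r^3} (size 2)  {s, sr, ..., sr^4} (size 5)
  chi_1 (triv)               1             1                    1                    1                          
  chi_2 (sign: r->1, s->-1)  1             1                    1                    -1                         
  chi_3 (2d, j=1)            2             -1/2 + sqrt(5)/2     -sqrt(5)/2 - 1/2     0                          
  chi_4 (2d, j=2)            2             -sqrt(5)/2 - 1/2     -1/2 + sqrt(5)/2     0                          

Spot check: chi_4 (2d, j=2) on {r^2, r^3} = -1/2 + sqrt(5)/2.

Explanation: D_5 has order 2*5 = 10 with 4 conjugacy classes, hence 4 irreducibles. Sum of squared dims 1 + 1 + 4 + 4 = 10 = |G|. Linear characters come from the abelianisation; the 2-dimensional irreps have character r^k -> 2*cos(2*pi*j*k/5), reflections -> 0.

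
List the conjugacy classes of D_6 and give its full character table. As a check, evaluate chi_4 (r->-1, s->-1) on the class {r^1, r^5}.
Conjugacy classes: {e} of size 1, {r^3} of size 1, {r^1, r^5} of size 2, {r^2, r^4} of size 2, {s, sr^2, ...} of size 3, {sr, sr^3, ...} of size 3.
Character table:
  irrep \ class              {e} (size 1)  {r^3} (size 1)  {r^1, r^5} (size 2)  {r^2, r^4} (size 2)  {s, sr^2, ...} (size 3)  {sr, sr^3, ...} (size 3)
  chi_1 (triv)               1             1               1                    1                    1                        1                       
  chi_2 (sign: r->1, s->-1)  1             1               1                    1                    -1                       -1                      
  chi_3 (r->-1, s->1)        1             -1              -1                   1                    1                        -1                      
  chi_4 (r->-1, s->-1)       1             -1              -1                   1                    -1                       1                       
  chi_5 (2d, j=1)            2             -2              1                    -1                   0                        0                       
  chi_6 (2d, j=2)            2             2               -1                   -1                   0                        0                       

Spot check: chi_4 (r->-1, s->-1) on {r^1, r^5} = -1.

Working: D_6 has order 2*6 = 12 with 6 conjugacy classes, hence 6 irreducibles. Sum of squared dims 1 + 1 + 1 + 1 + 4 + 4 = 12 = |G|. Linear characters come from the abelianisation; the 2-dimensional irreps have character r^k -> 2*cos(2*pi*j*k/6), reflections -> 0.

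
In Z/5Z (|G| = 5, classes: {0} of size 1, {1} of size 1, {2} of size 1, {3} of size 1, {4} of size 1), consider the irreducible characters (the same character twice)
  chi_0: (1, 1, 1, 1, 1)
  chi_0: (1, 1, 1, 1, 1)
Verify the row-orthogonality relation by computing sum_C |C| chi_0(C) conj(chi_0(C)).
Sum = 5 = |G| = 5; so <chi_0, chi_0> = 1 (norm-1 confirms irreducibility).

Solution. Compute term by term over conjugacy classes (|C| * chi_0(C) * conj(chi_0(C))):
  1*(1)*conj(1) + 1*(1)*conj(1) + 1*(1)*conj(1) + 1*(1)*conj(1) + 1*(1)*conj(1)
  = (1) + (1) + (1) + (1) + (1)
  = 5.
(Exp terms are combined using exp(i*s)*conj(exp(i*t)) = exp(i*(s-t)), and sums of them are collapsed using the identity that for every m > 1 the m distinct m-th roots of unity sum to 0, e.g. 1 + exp(2*I*pi/3) + exp(-2*I*pi/3) = 0.)
Dividing by |G| = 5 gives 5/5 = 1, matching the row-orthogonality relation <chi_0, chi_0> = [chi_0 = chi_0].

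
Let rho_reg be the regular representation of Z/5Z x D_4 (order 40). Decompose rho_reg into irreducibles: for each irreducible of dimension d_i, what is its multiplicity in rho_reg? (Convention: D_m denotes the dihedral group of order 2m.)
Each irreducible V_i of dimension d_i appears with multiplicity d_i, i.e. rho_reg = (direct sum over all irreducibles V_i) d_i V_i. The irreducible dimensions for Z/5Z x D_4 are 1, 1, 1, 1, 1, 1, 1, 1, 1, 1, 1, 1, 1, 1, 1, 1, 1, 1, 1, 1, 2, 2, 2, 2, 2: 20 irreducibles of dimension 1, each with multiplicity 1; 5 irreducibles of dimension 2, each with multiplicity 2. Total dimension 20*1*1 + 5*2*2 = 40 = |G|.

Why: General theorem: in the regular representation of a finite group G, each irreducible appears with multiplicity equal to its dimension. Check: dim(rho_reg) = sum d_i^2 = 1 + 1 + 1 + 1 + 1 + 1 + 1 + 1 + 1 + 1 + 1 + 1 + 1 + 1 + 1 + 1 + 1 + 1 + 1 + 1 + 4 + 4 + 4 + 4 + 4 = 40 = |G|.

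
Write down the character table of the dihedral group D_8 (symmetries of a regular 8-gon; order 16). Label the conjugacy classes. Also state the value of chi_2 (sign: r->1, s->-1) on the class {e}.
Conjugacy classes: {e} of size 1, {r^4} of size 1, {r^1, r^7} of size 2, {r^2, r^6} of size 2, {r^3, r^5} of size 2, {s, sr^2, ...} of size 4, {sr, sr^3, ...} of size 4.
Character table:
  irrep \ class              {e} (size 1)  {r^4} (size 1)  {r^1, r^7} (size 2)  {r^2, r^6} (size 2)  {r^3, r^5} (size 2)  {s, sr^2, ...} (size 4)  {sr, sr^3, ...} (size 4)
  chi_1 (triv)               1             1               1                    1                    1                    1                        1                       
  chi_2 (sign: r->1, s->-1)  1             1               1                    1                    1                    -1                       -1                      
  chi_3 (r->-1, s->1)        1             1               -1                   1                    -1                   1                        -1                      
  chi_4 (r->-1, s->-1)       1             1               -1                   1                    -1                   -1                       1                       
  chi_5 (2d, j=1)            2             -2              sqrt(2)              0                    -sqrt(2)             0                        0                       
  chi_6 (2d, j=2)            2             2               0                    -2                   0                    0                        0                       
  chi_7 (2d, j=3)            2             -2              -sqrt(2)             0                    sqrt(2)              0                        0                       

Spot check: chi_2 (sign: r->1, s->-1) on {e} = 1.

Why: D_8 has order 2*8 = 16 with 7 conjugacy classes, hence 7 irreducibles. Sum of squared dims 1 + 1 + 1 + 1 + 4 + 4 + 4 = 16 = |G|. Linear characters come from the abelianisation; the 2-dimensional irreps have character r^k -> 2*cos(2*pi*j*k/8), reflections -> 0.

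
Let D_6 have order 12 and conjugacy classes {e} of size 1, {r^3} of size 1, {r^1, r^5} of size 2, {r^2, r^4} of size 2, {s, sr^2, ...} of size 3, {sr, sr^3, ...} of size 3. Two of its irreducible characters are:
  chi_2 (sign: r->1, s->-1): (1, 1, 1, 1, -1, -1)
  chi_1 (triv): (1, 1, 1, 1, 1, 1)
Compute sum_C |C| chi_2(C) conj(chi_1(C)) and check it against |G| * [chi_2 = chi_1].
Sum = 0; so <chi_2, chi_1> = 0 (distinct irreducibles are orthogonal).

Explanation: Compute term by term over conjugacy classes (|C| * chi_2(C) * conj(chi_1(C))):
  1*(1)*conj(1) + 1*(1)*conj(1) + 2*(1)*conj(1) + 2*(1)*conj(1) + 3*(-1)*conj(1) + 3*(-1)*conj(1)
  = (1) + (1) + (2) + (2) + (-3) + (-3)
  = 0.
Dividing by |G| = 12 gives 0/12 = 0, matching the row-orthogonality relation <chi_2, chi_1> = [chi_2 = chi_1].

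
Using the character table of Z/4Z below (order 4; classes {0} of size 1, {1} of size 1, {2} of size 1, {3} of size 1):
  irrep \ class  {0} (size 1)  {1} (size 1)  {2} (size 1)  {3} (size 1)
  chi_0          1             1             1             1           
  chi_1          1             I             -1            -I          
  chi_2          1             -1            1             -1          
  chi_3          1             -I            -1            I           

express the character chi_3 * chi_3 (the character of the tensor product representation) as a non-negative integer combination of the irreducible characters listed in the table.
chi_3 tensor chi_3 = chi_2 (all other irreducibles have multiplicity 0).

The character of a tensor product is the pointwise product (chi_3 * chi_3)(C) = chi_3(C) * chi_3(C):
  {0}: (1)*(1), {1}: (-I)*(-I), {2}: (-1)*(-1), {3}: (I)*(I)
so (chi_3 * chi_3) takes values
  {0} -> 1, {1} -> -1, {2} -> 1, {3} -> -1.
Now take the inner product of this character with each irreducible chi from the table, <chi_3*chi_3, chi> = (1/4) sum_C |C| (chi_3*chi_3)(C) conj(chi(C)):
  <chi_3*chi_3, chi_0> = (1/4)[1*(1)*conj(1) + 1*(-1)*conj(1) + 1*(1)*conj(1) + 1*(-1)*conj(1)]
      = (1/4)[(1) + (-1) + (1) + (-1)] = 0/4 = 0
  <chi_3*chi_3, chi_1> = (1/4)[1*(1)*conj(1) + 1*(-1)*conj(I) + 1*(1)*conj(-1) + 1*(-1)*conj(-I)]
      = (1/4)[(1) + (I) + (-1) + (-I)] = 0/4 = 0
  <chi_3*chi_3, chi_2> = (1/4)[1*(1)*conj(1) + 1*(-1)*conj(-1) + 1*(1)*conj(1) + 1*(-1)*conj(-1)]
      = (1/4)[(1) + (1) + (1) + (1)] = 4/4 = 1
  <chi_3*chi_3, chi_3> = (1/4)[1*(1)*conj(1) + 1*(-1)*conj(-I) + 1*(1)*conj(-1) + 1*(-1)*conj(I)]
      = (1/4)[(1) + (-I) + (-1) + (I)] = 0/4 = 0
(Exp terms are combined using exp(i*s)*conj(exp(i*t)) = exp(i*(s-t)), and sums of them are collapsed using the identity that for every m > 1 the m distinct m-th roots of unity sum to 0, e.g. 1 + exp(2*I*pi/3) + exp(-2*I*pi/3) = 0.)
Hence the multiplicities are chi_2: 1. Dimension check: dim(chi_3)*dim(chi_3) = 1*1 = 1 and sum (mult * dim) = 1*1 = 1.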